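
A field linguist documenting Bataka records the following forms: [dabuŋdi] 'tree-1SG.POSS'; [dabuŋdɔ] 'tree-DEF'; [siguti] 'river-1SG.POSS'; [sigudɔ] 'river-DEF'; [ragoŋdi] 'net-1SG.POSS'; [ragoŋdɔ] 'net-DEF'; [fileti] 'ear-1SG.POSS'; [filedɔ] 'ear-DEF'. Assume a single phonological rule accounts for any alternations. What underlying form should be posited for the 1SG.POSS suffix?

The 1SG.POSS morpheme has two allomorphs, [-di] and [-ti].
By contrast the DEF suffix keeps its initial [d] throughout — that segment must be underlying.
The 1SG.POSS suffix is therefore /-ti/ underlyingly, with post-nasal voicing: voiceless stops become voiced after a nasal.

/-ti/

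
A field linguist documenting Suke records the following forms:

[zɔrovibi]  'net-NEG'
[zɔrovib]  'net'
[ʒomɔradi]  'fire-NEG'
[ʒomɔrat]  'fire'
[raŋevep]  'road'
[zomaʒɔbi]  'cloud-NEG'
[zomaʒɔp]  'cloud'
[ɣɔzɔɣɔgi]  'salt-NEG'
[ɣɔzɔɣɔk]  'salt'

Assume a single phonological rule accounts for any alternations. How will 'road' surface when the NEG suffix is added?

The stem for 'cloud' ends in [b] in [zomaʒɔbi] but [p] in [zomaʒɔp].
Compare 'net', with invariant [b] in [zɔrovibi] and [zɔrovib]: an analysis with underlying /b/ and a rule producing [p] in isolation would wrongly predict alternation here too.
Therefore /p/ is basic and [b] is derived by intervocalic voicing (voiceless stops become voiced between vowels).
The one attested form of 'road', [raŋevep], shows underlying /raŋevep/. Applying the same rule between vowels gives [raŋevebi].

[raŋevebi]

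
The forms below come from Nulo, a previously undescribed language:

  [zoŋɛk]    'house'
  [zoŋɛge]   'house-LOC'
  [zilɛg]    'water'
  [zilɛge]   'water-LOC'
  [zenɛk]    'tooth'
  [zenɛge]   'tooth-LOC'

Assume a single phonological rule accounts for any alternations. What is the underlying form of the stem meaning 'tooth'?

The root 'tooth' surfaces as [zenɛk] and [zenɛge], with a stem-final [k] ~ [g] alternation.
But 'water' keeps [g] in both environments ([zilɛg], [zilɛge]), so there is no rule changing /g/ to [k] in isolation.
The alternation reflects intervocalic voicing: voiceless stops become voiced between vowels. /k/ is underlying.

/zenɛk/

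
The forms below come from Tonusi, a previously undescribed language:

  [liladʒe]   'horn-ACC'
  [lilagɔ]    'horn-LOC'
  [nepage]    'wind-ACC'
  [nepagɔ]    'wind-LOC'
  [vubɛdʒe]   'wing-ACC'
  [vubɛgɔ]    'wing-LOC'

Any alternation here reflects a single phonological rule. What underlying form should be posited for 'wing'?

/vubɛdʒ/

The stem for 'wing' ends in [dʒ] in [vubɛdʒe] but [g] in [vubɛgɔ].
If /g/ were underlying and a rule turned it into [dʒ] before the ACC suffix, 'wind' would also alternate; but it has [g] in both [nepage] and [nepagɔ].
The alternation reflects depalatalization: palato-alveolar /dʒ/ becomes [g] when no front vowel follows. /dʒ/ is underlying.
So 'wing' = /vubɛdʒ/.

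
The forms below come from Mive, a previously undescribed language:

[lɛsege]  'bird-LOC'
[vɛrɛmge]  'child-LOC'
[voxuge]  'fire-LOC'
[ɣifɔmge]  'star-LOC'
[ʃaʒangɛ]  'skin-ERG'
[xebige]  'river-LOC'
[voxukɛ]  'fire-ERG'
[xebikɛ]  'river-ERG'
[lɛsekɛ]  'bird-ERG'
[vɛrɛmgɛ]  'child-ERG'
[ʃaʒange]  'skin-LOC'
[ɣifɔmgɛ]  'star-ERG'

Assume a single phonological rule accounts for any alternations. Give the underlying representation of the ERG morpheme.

The ERG morpheme has two allomorphs, [-gɛ] and [-kɛ].
The LOC suffix, which begins with [g], is invariant after every stem; so [g] is not altered by any rule here.
So the underlying form is /-kɛ/, and voiceless stops become voiced after a nasal.

/-kɛ/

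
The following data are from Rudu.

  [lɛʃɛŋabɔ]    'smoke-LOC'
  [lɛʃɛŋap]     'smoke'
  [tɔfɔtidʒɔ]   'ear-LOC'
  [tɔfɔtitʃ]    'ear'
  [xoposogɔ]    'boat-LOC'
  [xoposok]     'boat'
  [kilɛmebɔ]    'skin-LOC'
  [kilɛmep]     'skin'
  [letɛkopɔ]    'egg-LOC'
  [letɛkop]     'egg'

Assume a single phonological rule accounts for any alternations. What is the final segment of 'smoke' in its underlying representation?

In [lɛʃɛŋabɔ] and [lɛʃɛŋap] the final segment of 'smoke' alternates: [b] ~ [p].
If /p/ were underlying and a rule turned it into [b] before the LOC suffix, 'egg' would also alternate; but it has [p] in both [letɛkopɔ] and [letɛkop].
The underlying segment must be /b/; voiced obstruents become voiceless word-finally, yielding [p] there.

/b/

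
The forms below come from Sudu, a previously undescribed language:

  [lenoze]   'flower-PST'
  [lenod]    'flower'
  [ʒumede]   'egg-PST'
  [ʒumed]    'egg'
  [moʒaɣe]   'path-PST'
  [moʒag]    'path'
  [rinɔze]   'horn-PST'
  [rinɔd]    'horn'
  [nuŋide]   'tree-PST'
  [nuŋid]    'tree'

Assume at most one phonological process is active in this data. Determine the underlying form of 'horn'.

In [rinɔze] and [rinɔd] the final segment of 'horn' alternates: [z] ~ [d].
Compare 'tree', with invariant [d] in [nuŋide] and [nuŋid]: an analysis with underlying /d/ and a rule producing [z] before the PST suffix would wrongly predict alternation here too.
So /z/ is underlying, and a rule of word-final hardening — voiced fricatives become stops word-finally — gives [d].

/rinɔz/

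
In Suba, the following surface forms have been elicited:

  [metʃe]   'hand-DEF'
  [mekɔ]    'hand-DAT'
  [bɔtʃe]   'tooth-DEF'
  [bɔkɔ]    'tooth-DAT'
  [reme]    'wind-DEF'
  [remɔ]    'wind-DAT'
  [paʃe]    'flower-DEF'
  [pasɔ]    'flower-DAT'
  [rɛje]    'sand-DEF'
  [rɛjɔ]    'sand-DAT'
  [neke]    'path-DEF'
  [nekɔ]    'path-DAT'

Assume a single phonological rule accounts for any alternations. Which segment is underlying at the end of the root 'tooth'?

/tʃ/

The stem for 'tooth' ends in [tʃ] in [bɔtʃe] but [k] in [bɔkɔ].
The stem 'path' ([neke], [nekɔ]) shows [k] unchanged in both environments, so [k] cannot be basic with [tʃ] derived before the DEF suffix.
The alternation reflects depalatalization: palato-alveolar /tʃ/ and /ʃ/ become [k] and [s] when no front vowel follows. /tʃ/ is underlying.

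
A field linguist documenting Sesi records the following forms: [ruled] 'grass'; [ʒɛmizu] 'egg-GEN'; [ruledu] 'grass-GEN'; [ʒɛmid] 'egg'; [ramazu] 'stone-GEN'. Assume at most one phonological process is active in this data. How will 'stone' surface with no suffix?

[ramad]

The root 'egg' surfaces as [ʒɛmizu] and [ʒɛmid], with a stem-final [z] ~ [d] alternation.
The stem 'grass' ([ruledu], [ruled]) shows [d] unchanged in both environments, so [d] cannot be basic with [z] derived before the GEN suffix.
So /z/ is underlying, and a rule of word-final hardening — voiced fricatives become stops word-finally — gives [d].
From [ramazu] the stem 'stone' is /ramaz/; word-finally this yields [ramad].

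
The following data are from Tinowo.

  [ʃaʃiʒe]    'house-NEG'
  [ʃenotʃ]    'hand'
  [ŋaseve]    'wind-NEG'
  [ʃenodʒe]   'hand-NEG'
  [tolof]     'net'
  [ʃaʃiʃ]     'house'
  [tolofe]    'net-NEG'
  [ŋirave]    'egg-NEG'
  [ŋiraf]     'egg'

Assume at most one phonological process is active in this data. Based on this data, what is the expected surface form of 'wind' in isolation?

[ŋasef]

The root 'egg' surfaces as [ŋirave] and [ŋiraf], with a stem-final [v] ~ [f] alternation.
The stem 'net' ([tolofe], [tolof]) shows [f] unchanged in both environments, so [f] cannot be basic with [v] derived before the NEG suffix.
The underlying segment must be /v/; voiced obstruents become voiceless word-finally, yielding [f] there.
From [ŋaseve] the stem 'wind' is /ŋasev/; word-finally this yields [ŋasef].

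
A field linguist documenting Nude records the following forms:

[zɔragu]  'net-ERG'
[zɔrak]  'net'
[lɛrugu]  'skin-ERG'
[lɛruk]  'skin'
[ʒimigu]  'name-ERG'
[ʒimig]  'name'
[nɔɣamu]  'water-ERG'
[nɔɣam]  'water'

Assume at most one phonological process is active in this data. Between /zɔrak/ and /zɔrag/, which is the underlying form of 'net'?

/zɔrak/

'net' shows [g] ~ [k] at the end of the stem ([zɔragu] vs [zɔrak]).
Compare 'name', with invariant [g] in [ʒimigu] and [ʒimig]: an analysis with underlying /g/ and a rule producing [k] in isolation would wrongly predict alternation here too.
The underlying segment must be /k/; voiceless stops become voiced between vowels, yielding [g] there.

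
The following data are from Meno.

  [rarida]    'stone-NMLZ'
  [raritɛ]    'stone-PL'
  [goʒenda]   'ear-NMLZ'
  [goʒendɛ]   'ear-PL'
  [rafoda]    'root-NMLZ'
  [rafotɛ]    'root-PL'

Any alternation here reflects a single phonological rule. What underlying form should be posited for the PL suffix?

/-tɛ/

The PL morpheme has two allomorphs, [-dɛ] and [-tɛ].
By contrast the NMLZ suffix keeps its initial [d] throughout — that segment must be underlying.
The PL suffix is therefore /-tɛ/ underlyingly, with post-nasal voicing: voiceless stops become voiced after a nasal.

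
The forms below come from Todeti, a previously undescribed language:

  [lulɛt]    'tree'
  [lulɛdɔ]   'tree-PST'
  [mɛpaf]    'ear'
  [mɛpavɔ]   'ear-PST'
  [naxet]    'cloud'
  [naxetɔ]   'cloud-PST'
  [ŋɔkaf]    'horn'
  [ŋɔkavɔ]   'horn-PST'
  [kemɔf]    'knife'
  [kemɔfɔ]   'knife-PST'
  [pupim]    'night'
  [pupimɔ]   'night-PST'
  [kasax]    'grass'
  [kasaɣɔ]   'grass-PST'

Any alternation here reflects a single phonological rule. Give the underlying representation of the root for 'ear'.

'ear' shows [f] ~ [v] at the end of the stem ([mɛpaf] vs [mɛpavɔ]).
Compare 'knife', with invariant [f] in [kemɔf] and [kemɔfɔ]: an analysis with underlying /f/ and a rule producing [v] before the PST suffix would wrongly predict alternation here too.
So /v/ is underlying, and a rule of word-final obstruent devoicing — voiced obstruents become voiceless word-finally — gives [f].
So 'ear' = /mɛpav/.

/mɛpav/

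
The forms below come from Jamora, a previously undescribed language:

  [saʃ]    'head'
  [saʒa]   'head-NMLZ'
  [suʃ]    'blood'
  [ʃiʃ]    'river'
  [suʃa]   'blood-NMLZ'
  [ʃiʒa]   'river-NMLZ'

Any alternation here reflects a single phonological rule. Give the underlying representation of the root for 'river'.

/ʃiʒ/

'river' shows [ʃ] ~ [ʒ] at the end of the stem ([ʃiʃ] vs [ʃiʒa]).
But 'blood' keeps [ʃ] in both environments ([suʃ], [suʃa]), so there is no rule changing /ʃ/ to [ʒ] before the NMLZ suffix.
Therefore /ʒ/ is basic and [ʃ] is derived by word-final obstruent devoicing (voiced obstruents become voiceless word-finally).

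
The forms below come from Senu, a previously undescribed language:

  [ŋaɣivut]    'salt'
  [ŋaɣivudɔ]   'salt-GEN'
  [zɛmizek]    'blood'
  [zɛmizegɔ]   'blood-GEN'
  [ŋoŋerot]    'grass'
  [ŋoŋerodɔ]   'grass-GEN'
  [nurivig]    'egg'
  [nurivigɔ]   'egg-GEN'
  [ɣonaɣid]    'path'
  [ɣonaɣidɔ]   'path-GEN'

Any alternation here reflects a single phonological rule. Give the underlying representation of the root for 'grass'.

/ŋoŋerot/

'grass' shows [t] ~ [d] at the end of the stem ([ŋoŋerot] vs [ŋoŋerodɔ]).
Compare 'path', with invariant [d] in [ɣonaɣid] and [ɣonaɣidɔ]: an analysis with underlying /d/ and a rule producing [t] in isolation would wrongly predict alternation here too.
So /t/ is underlying, and a rule of intervocalic voicing — voiceless stops become voiced between vowels — gives [d].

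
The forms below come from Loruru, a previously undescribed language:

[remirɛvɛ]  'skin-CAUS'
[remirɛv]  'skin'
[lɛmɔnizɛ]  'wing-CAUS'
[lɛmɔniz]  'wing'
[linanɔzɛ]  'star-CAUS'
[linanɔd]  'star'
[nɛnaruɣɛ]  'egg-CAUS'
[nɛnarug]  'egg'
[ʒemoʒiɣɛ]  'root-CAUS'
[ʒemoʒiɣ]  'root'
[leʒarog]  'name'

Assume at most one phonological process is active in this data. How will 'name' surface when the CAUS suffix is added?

[leʒaroɣɛ]

The stem for 'egg' ends in [ɣ] in [nɛnaruɣɛ] but [g] in [nɛnarug].
Compare 'root', with invariant [ɣ] in [ʒemoʒiɣɛ] and [ʒemoʒiɣ]: an analysis with underlying /ɣ/ and a rule producing [g] in isolation would wrongly predict alternation here too.
Therefore /g/ is basic and [ɣ] is derived by intervocalic spirantization (voiced stops become fricatives between vowels).
The one attested form of 'name', [leʒarog], shows underlying /leʒarog/. Applying the same rule between vowels gives [leʒaroɣɛ].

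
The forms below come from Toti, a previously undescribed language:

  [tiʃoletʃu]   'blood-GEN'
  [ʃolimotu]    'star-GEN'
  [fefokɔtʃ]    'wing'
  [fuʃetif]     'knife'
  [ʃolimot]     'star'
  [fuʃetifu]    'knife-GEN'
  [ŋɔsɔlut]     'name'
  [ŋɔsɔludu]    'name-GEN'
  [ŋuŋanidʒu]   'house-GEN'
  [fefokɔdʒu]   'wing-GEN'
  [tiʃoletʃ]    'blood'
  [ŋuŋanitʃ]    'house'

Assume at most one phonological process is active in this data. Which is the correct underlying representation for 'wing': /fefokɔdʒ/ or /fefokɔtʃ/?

'wing' shows [dʒ] ~ [tʃ] at the end of the stem ([fefokɔdʒu] vs [fefokɔtʃ]).
The stem 'blood' ([tiʃoletʃu], [tiʃoletʃ]) shows [tʃ] unchanged in both environments, so [tʃ] cannot be basic with [dʒ] derived before the GEN suffix.
Therefore /dʒ/ is basic and [tʃ] is derived by word-final obstruent devoicing (voiced obstruents become voiceless word-finally).

/fefokɔdʒ/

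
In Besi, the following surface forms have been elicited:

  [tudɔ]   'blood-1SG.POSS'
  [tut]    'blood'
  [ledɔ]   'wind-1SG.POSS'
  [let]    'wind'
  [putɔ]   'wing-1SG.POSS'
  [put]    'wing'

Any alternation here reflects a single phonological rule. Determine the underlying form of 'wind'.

/led/

The root 'wind' surfaces as [ledɔ] and [let], with a stem-final [d] ~ [t] alternation.
But 'wing' keeps [t] in both environments ([putɔ], [put]), so there is no rule changing /t/ to [d] before the 1SG.POSS suffix.
So /d/ is underlying, and a rule of word-final obstruent devoicing — voiced obstruents become voiceless word-finally — gives [t].
So 'wind' = /led/.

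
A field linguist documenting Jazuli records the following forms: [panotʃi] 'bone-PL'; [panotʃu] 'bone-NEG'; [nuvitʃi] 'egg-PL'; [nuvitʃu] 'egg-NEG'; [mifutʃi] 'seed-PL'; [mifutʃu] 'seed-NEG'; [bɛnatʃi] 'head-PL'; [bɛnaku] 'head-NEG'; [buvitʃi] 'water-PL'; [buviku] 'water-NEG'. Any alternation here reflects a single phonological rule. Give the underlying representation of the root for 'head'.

/bɛnak/

The stem for 'head' ends in [tʃ] in [bɛnatʃi] but [k] in [bɛnaku].
If /tʃ/ were underlying and a rule turned it into [k] before the NEG suffix, 'bone' would also alternate; but it has [tʃ] in both [panotʃi] and [panotʃu].
Therefore /k/ is basic and [tʃ] is derived by palatalization before a front vowel (/k/ becomes palato-alveolar [tʃ] before a front vowel).
So 'head' = /bɛnak/.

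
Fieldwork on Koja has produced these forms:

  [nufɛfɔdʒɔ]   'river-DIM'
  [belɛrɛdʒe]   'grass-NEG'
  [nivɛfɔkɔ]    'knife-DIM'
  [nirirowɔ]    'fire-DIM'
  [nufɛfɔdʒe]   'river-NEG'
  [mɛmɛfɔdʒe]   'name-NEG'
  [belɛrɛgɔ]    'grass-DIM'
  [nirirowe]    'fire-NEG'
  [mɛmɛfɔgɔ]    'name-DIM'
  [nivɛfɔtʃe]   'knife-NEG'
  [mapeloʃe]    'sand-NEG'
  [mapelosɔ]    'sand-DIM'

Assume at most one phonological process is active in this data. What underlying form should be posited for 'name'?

/mɛmɛfɔg/

The stem for 'name' ends in [g] in [mɛmɛfɔgɔ] but [dʒ] in [mɛmɛfɔdʒe].
The stem 'river' ([nufɛfɔdʒɔ], [nufɛfɔdʒe]) shows [dʒ] unchanged in both environments, so [dʒ] cannot be basic with [g] derived before the DIM suffix.
So /g/ is underlying, and a rule of palatalization before a front vowel — /k/, /g/ and /s/ become palato-alveolar [tʃ], [dʒ] and [ʃ] before a front vowel — gives [dʒ].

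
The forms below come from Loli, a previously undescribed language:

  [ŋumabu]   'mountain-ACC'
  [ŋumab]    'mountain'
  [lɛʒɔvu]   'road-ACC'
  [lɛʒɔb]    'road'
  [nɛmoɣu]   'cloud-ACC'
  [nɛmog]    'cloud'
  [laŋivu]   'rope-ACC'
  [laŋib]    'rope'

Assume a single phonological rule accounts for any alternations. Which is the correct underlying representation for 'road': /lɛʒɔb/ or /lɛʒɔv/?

The root 'road' surfaces as [lɛʒɔvu] and [lɛʒɔb], with a stem-final [v] ~ [b] alternation.
The stem 'mountain' ([ŋumabu], [ŋumab]) shows [b] unchanged in both environments, so [b] cannot be basic with [v] derived before the ACC suffix.
The alternation reflects word-final hardening: voiced fricatives become stops word-finally. /v/ is underlying.

/lɛʒɔv/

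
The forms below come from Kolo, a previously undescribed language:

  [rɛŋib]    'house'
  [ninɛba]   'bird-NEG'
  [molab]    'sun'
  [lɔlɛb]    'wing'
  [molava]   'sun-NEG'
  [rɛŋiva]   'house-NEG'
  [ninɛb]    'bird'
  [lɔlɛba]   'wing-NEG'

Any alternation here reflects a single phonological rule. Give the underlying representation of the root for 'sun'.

/molav/

In [molava] and [molab] the final segment of 'sun' alternates: [v] ~ [b].
Compare 'wing', with invariant [b] in [lɔlɛba] and [lɔlɛb]: an analysis with underlying /b/ and a rule producing [v] before the NEG suffix would wrongly predict alternation here too.
So /v/ is underlying, and a rule of word-final hardening — voiced fricatives become stops word-finally — gives [b].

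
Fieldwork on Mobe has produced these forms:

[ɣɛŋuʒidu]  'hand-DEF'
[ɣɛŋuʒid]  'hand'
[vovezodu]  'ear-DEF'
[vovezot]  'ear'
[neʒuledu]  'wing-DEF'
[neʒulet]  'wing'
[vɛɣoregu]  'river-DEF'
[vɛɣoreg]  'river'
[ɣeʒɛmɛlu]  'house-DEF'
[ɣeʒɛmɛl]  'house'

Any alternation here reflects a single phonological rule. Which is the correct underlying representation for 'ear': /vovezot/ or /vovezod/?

'ear' shows [d] ~ [t] at the end of the stem ([vovezodu] vs [vovezot]).
If /d/ were underlying and a rule turned it into [t] in isolation, 'hand' would also alternate; but it has [d] in both [ɣɛŋuʒidu] and [ɣɛŋuʒid].
The underlying segment must be /t/; voiceless stops become voiced between vowels, yielding [d] there.

/vovezot/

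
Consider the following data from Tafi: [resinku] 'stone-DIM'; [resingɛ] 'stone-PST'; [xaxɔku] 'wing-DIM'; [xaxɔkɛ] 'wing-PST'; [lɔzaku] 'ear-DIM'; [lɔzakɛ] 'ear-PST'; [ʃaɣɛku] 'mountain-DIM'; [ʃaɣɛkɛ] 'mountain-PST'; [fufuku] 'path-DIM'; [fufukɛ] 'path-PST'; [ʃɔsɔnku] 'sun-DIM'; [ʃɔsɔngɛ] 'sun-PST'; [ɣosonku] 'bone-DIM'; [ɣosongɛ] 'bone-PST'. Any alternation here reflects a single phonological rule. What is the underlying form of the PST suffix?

/-gɛ/

The PST suffix surfaces as [-gɛ] and [-kɛ], depending on the final segment of the stem.
The DIM suffix, which begins with [k], is invariant after every stem; so [k] is not altered by any rule here.
So the underlying form is /-gɛ/, and voiced stops become voiceless after a vowel.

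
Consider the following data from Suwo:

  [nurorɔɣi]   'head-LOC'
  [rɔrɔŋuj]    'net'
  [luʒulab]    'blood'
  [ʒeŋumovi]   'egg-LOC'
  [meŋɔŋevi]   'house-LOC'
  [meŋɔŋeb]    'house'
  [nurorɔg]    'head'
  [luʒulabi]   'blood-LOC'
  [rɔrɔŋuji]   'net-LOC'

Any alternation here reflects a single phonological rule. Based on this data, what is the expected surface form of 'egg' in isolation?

[ʒeŋumob]

'house' shows [v] ~ [b] at the end of the stem ([meŋɔŋevi] vs [meŋɔŋeb]).
If /b/ were underlying and a rule turned it into [v] before the LOC suffix, 'blood' would also alternate; but it has [b] in both [luʒulabi] and [luʒulab].
The alternation reflects word-final hardening: voiced fricatives become stops word-finally. /v/ is underlying.
From [ʒeŋumovi] the stem 'egg' is /ʒeŋumov/; word-finally this yields [ʒeŋumob].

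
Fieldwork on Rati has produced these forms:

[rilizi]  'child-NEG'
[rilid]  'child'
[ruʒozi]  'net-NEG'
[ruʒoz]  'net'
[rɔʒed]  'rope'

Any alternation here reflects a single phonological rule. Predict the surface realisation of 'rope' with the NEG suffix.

[rɔʒezi]

The root 'child' surfaces as [rilizi] and [rilid], with a stem-final [z] ~ [d] alternation.
Compare 'net', with invariant [z] in [ruʒozi] and [ruʒoz]: an analysis with underlying /z/ and a rule producing [d] in isolation would wrongly predict alternation here too.
The alternation reflects intervocalic spirantization: voiced stops become fricatives between vowels. /d/ is underlying.
From [rɔʒed] the stem 'rope' is /rɔʒed/; between vowels this yields [rɔʒezi].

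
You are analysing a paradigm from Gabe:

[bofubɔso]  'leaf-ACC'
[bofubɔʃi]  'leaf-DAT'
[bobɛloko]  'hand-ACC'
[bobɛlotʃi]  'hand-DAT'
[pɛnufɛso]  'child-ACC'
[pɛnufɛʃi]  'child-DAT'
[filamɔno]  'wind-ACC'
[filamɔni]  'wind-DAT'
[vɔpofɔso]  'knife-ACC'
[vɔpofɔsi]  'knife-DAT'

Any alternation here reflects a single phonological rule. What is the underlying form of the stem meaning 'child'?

/pɛnufɛʃ/

The stem for 'child' ends in [s] in [pɛnufɛso] but [ʃ] in [pɛnufɛʃi].
The stem 'knife' ([vɔpofɔso], [vɔpofɔsi]) shows [s] unchanged in both environments, so [s] cannot be basic with [ʃ] derived before the DAT suffix.
The alternation reflects depalatalization: palato-alveolar /tʃ/ and /ʃ/ become [k] and [s] when no front vowel follows. /ʃ/ is underlying.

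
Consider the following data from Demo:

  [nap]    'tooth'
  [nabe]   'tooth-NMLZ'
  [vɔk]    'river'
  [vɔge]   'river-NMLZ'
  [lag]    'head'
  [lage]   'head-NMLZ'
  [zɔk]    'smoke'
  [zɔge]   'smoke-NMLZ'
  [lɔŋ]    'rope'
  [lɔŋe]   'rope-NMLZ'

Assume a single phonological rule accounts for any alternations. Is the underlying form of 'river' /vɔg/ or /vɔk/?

The root 'river' surfaces as [vɔk] and [vɔge], with a stem-final [k] ~ [g] alternation.
If /g/ were underlying and a rule turned it into [k] in isolation, 'head' would also alternate; but it has [g] in both [lag] and [lage].
Therefore /k/ is basic and [g] is derived by intervocalic voicing (voiceless stops become voiced between vowels).

/vɔk/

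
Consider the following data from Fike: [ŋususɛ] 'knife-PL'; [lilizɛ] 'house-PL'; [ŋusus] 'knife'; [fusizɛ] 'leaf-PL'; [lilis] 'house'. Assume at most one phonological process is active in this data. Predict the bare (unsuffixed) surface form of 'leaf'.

[fusis]

In [lilis] and [lilizɛ] the final segment of 'house' alternates: [s] ~ [z].
Compare 'knife', with invariant [s] in [ŋusus] and [ŋususɛ]: an analysis with underlying /s/ and a rule producing [z] before the PL suffix would wrongly predict alternation here too.
The alternation reflects word-final obstruent devoicing: voiced obstruents become voiceless word-finally. /z/ is underlying.
The one attested form of 'leaf', [fusizɛ], shows underlying /fusiz/. Applying the same rule word-finally gives [fusis].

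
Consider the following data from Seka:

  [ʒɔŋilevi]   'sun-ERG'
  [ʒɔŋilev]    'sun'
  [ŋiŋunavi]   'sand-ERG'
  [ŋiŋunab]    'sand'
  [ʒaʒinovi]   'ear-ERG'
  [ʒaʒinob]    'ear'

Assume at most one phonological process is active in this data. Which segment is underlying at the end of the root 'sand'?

/b/

In [ŋiŋunavi] and [ŋiŋunab] the final segment of 'sand' alternates: [v] ~ [b].
Compare 'sun', with invariant [v] in [ʒɔŋilevi] and [ʒɔŋilev]: an analysis with underlying /v/ and a rule producing [b] in isolation would wrongly predict alternation here too.
So /b/ is underlying, and a rule of intervocalic spirantization — voiced stops become fricatives between vowels — gives [v].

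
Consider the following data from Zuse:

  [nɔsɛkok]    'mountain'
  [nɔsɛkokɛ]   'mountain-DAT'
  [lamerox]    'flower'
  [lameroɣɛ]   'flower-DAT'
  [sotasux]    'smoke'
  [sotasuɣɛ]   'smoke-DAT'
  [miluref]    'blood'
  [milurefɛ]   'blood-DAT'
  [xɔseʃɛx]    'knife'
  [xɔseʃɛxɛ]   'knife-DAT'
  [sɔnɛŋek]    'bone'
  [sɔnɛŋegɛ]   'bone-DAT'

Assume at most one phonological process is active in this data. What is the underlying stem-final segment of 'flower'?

The root 'flower' surfaces as [lamerox] and [lameroɣɛ], with a stem-final [x] ~ [ɣ] alternation.
But 'knife' keeps [x] in both environments ([xɔseʃɛx], [xɔseʃɛxɛ]), so there is no rule changing /x/ to [ɣ] before the DAT suffix.
The underlying segment must be /ɣ/; voiced obstruents become voiceless word-finally, yielding [x] there.

/ɣ/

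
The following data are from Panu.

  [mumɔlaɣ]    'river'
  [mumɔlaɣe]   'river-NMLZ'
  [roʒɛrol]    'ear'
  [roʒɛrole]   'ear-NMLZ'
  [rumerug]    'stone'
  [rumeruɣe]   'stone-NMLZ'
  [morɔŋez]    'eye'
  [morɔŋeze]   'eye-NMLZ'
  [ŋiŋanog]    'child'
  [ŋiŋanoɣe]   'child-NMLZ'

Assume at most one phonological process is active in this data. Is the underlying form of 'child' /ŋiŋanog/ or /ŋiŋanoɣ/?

In [ŋiŋanog] and [ŋiŋanoɣe] the final segment of 'child' alternates: [g] ~ [ɣ].
If /ɣ/ were underlying and a rule turned it into [g] in isolation, 'river' would also alternate; but it has [ɣ] in both [mumɔlaɣ] and [mumɔlaɣe].
The underlying segment must be /g/; voiced stops become fricatives between vowels, yielding [ɣ] there.

/ŋiŋanog/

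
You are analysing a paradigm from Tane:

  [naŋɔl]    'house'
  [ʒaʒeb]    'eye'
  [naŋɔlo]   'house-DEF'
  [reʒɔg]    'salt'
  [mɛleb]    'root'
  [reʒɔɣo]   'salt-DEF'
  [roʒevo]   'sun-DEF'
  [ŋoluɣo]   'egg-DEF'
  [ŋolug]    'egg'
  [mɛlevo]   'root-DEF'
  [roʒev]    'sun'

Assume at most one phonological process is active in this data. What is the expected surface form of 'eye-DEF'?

[ʒaʒevo]

In [mɛlevo] and [mɛleb] the final segment of 'root' alternates: [v] ~ [b].
But 'sun' keeps [v] in both environments ([roʒevo], [roʒev]), so there is no rule changing /v/ to [b] in isolation.
The alternation reflects intervocalic spirantization: voiced stops become fricatives between vowels. /b/ is underlying.
From [ʒaʒeb] the stem 'eye' is /ʒaʒeb/; between vowels this yields [ʒaʒevo].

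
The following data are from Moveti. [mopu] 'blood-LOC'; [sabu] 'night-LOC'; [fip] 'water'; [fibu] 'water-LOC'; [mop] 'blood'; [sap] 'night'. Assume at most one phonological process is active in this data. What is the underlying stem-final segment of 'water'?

The root 'water' surfaces as [fibu] and [fip], with a stem-final [b] ~ [p] alternation.
The stem 'blood' ([mopu], [mop]) shows [p] unchanged in both environments, so [p] cannot be basic with [b] derived before the LOC suffix.
The underlying segment must be /b/; voiced obstruents become voiceless word-finally, yielding [p] there.

/b/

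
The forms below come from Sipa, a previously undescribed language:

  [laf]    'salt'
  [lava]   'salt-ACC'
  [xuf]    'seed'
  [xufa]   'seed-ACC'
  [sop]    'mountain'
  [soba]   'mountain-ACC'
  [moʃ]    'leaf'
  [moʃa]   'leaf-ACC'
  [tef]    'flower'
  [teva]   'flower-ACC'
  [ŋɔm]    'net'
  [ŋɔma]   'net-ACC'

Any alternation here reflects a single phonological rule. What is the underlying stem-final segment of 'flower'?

The root 'flower' surfaces as [tef] and [teva], with a stem-final [f] ~ [v] alternation.
But 'seed' keeps [f] in both environments ([xuf], [xufa]), so there is no rule changing /f/ to [v] before the ACC suffix.
The alternation reflects word-final obstruent devoicing: voiced obstruents become voiceless word-finally. /v/ is underlying.

/v/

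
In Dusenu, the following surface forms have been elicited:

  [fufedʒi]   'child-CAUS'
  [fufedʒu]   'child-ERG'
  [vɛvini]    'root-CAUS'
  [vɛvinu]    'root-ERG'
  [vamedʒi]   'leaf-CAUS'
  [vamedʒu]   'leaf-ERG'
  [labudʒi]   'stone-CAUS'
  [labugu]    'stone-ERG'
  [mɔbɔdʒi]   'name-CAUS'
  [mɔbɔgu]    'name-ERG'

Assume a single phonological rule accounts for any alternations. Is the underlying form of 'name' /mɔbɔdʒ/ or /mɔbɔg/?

The root 'name' surfaces as [mɔbɔdʒi] and [mɔbɔgu], with a stem-final [dʒ] ~ [g] alternation.
The stem 'child' ([fufedʒi], [fufedʒu]) shows [dʒ] unchanged in both environments, so [dʒ] cannot be basic with [g] derived before the ERG suffix.
The alternation reflects palatalization before a front vowel: /g/ becomes palato-alveolar [dʒ] before a front vowel. /g/ is underlying.

/mɔbɔg/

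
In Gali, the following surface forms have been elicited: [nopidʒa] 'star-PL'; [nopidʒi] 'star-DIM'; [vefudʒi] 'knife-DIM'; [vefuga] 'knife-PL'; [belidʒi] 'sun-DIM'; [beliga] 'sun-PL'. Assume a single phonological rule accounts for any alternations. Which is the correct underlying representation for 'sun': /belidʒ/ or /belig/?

/belig/

The stem for 'sun' ends in [g] in [beliga] but [dʒ] in [belidʒi].
But 'star' keeps [dʒ] in both environments ([nopidʒa], [nopidʒi]), so there is no rule changing /dʒ/ to [g] before the PL suffix.
So /g/ is underlying, and a rule of palatalization before a front vowel — /g/ becomes palato-alveolar [dʒ] before a front vowel — gives [dʒ].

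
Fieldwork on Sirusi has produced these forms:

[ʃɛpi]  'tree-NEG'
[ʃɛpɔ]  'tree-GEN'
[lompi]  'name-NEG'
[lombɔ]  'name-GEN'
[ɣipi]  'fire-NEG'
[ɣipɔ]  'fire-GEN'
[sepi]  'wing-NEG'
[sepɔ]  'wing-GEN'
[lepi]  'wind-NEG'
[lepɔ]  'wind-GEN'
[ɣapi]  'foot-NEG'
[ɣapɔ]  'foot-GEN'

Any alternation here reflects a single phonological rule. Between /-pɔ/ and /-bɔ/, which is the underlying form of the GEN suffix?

The GEN suffix surfaces as [-bɔ] and [-pɔ], depending on the final segment of the stem.
By contrast the NEG suffix keeps its initial [p] throughout — that segment must be underlying.
The GEN suffix is therefore /-bɔ/ underlyingly, with post-vocalic devoicing: voiced stops become voiceless after a vowel.

/-bɔ/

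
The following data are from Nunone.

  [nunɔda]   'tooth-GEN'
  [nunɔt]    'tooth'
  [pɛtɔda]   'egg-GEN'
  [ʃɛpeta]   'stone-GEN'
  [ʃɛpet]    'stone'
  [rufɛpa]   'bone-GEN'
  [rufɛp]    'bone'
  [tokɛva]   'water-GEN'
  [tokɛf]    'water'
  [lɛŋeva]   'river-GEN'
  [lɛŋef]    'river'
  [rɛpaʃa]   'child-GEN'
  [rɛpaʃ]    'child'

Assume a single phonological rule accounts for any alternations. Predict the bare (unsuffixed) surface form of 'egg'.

The root 'tooth' surfaces as [nunɔda] and [nunɔt], with a stem-final [d] ~ [t] alternation.
If /t/ were underlying and a rule turned it into [d] before the GEN suffix, 'stone' would also alternate; but it has [t] in both [ʃɛpeta] and [ʃɛpet].
The alternation reflects word-final obstruent devoicing: voiced obstruents become voiceless word-finally. /d/ is underlying.
From [pɛtɔda] the stem 'egg' is /pɛtɔd/; word-finally this yields [pɛtɔt].

[pɛtɔt]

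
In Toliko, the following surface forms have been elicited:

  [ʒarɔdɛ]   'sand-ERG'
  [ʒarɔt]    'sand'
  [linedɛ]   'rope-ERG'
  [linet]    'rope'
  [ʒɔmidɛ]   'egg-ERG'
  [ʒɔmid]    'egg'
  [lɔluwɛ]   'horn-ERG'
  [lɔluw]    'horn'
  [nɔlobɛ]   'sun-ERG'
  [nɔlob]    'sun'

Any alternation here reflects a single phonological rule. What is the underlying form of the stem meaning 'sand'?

The root 'sand' surfaces as [ʒarɔdɛ] and [ʒarɔt], with a stem-final [d] ~ [t] alternation.
If /d/ were underlying and a rule turned it into [t] in isolation, 'egg' would also alternate; but it has [d] in both [ʒɔmidɛ] and [ʒɔmid].
Therefore /t/ is basic and [d] is derived by intervocalic voicing (voiceless stops become voiced between vowels).
So 'sand' = /ʒarɔt/.

/ʒarɔt/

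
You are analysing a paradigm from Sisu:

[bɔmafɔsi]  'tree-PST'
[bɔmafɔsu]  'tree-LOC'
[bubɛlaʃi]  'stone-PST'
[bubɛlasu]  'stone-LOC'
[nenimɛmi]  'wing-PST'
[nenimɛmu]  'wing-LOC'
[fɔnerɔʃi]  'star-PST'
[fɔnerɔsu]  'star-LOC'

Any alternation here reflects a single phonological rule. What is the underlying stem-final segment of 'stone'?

/ʃ/

The root 'stone' surfaces as [bubɛlaʃi] and [bubɛlasu], with a stem-final [ʃ] ~ [s] alternation.
Compare 'tree', with invariant [s] in [bɔmafɔsi] and [bɔmafɔsu]: an analysis with underlying /s/ and a rule producing [ʃ] before the PST suffix would wrongly predict alternation here too.
Therefore /ʃ/ is basic and [s] is derived by depalatalization (palato-alveolar /ʃ/ becomes [s] when no front vowel follows).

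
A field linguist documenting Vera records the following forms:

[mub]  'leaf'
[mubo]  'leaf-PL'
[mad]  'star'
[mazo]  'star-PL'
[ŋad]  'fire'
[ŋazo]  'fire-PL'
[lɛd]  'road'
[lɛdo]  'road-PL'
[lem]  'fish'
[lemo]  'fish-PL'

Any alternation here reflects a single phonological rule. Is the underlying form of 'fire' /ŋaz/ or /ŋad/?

/ŋaz/

The stem for 'fire' ends in [d] in [ŋad] but [z] in [ŋazo].
If /d/ were underlying and a rule turned it into [z] before the PL suffix, 'road' would also alternate; but it has [d] in both [lɛd] and [lɛdo].
Therefore /z/ is basic and [d] is derived by word-final hardening (voiced fricatives become stops word-finally).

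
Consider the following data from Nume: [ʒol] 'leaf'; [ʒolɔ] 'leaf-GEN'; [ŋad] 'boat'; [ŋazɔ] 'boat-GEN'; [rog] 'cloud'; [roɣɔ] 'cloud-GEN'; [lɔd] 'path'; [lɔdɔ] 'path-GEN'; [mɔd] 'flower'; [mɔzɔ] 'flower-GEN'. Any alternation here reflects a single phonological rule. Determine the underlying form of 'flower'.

The stem for 'flower' ends in [d] in [mɔd] but [z] in [mɔzɔ].
Compare 'path', with invariant [d] in [lɔd] and [lɔdɔ]: an analysis with underlying /d/ and a rule producing [z] before the GEN suffix would wrongly predict alternation here too.
The alternation reflects word-final hardening: voiced fricatives become stops word-finally. /z/ is underlying.
So 'flower' = /mɔz/.

/mɔz/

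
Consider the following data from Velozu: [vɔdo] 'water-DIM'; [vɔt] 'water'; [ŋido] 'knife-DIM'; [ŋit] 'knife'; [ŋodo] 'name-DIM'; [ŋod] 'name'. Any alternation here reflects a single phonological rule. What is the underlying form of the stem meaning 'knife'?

/ŋit/

The stem for 'knife' ends in [d] in [ŋido] but [t] in [ŋit].
Compare 'name', with invariant [d] in [ŋodo] and [ŋod]: an analysis with underlying /d/ and a rule producing [t] in isolation would wrongly predict alternation here too.
The underlying segment must be /t/; voiceless stops become voiced between vowels, yielding [d] there.
The underlying form of 'knife' is therefore /ŋit/.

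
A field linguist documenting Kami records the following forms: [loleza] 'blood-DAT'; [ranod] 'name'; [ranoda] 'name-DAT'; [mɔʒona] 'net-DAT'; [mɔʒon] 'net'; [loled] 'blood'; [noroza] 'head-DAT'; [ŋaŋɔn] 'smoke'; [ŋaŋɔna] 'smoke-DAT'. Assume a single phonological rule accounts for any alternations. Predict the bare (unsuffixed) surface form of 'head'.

The stem for 'blood' ends in [z] in [loleza] but [d] in [loled].
But 'name' keeps [d] in both environments ([ranoda], [ranod]), so there is no rule changing /d/ to [z] before the DAT suffix.
The underlying segment must be /z/; voiced fricatives become stops word-finally, yielding [d] there.
The one attested form of 'head', [noroza], shows underlying /noroz/. Applying the same rule word-finally gives [norod].

[norod]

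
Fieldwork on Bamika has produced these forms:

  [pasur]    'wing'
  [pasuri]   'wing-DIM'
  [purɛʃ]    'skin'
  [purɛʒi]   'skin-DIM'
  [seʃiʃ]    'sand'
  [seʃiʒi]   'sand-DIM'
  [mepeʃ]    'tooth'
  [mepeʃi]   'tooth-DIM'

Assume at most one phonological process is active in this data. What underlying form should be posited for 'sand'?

/seʃiʒ/

The root 'sand' surfaces as [seʃiʃ] and [seʃiʒi], with a stem-final [ʃ] ~ [ʒ] alternation.
Compare 'tooth', with invariant [ʃ] in [mepeʃ] and [mepeʃi]: an analysis with underlying /ʃ/ and a rule producing [ʒ] before the DIM suffix would wrongly predict alternation here too.
The underlying segment must be /ʒ/; voiced obstruents become voiceless word-finally, yielding [ʃ] there.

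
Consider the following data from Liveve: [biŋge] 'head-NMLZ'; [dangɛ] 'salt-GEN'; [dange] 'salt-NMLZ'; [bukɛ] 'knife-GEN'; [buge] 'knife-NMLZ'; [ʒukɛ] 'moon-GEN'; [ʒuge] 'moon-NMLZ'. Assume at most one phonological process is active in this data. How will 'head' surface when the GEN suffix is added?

The GEN morpheme has two allomorphs, [-gɛ] and [-kɛ].
The NMLZ suffix, which begins with [g], is invariant after every stem; so [g] is not altered by any rule here.
The GEN suffix is therefore /-kɛ/ underlyingly, with post-nasal voicing: voiceless stops become voiced after a nasal.
After 'head', which ends in a nasal, the suffix surfaces as [-gɛ], giving [biŋgɛ].

[biŋgɛ]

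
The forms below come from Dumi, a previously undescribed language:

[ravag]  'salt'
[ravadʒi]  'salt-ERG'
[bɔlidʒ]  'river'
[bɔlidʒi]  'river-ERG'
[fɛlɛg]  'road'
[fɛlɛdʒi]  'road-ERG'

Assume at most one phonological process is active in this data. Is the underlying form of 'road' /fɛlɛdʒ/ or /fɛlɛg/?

In [fɛlɛg] and [fɛlɛdʒi] the final segment of 'road' alternates: [g] ~ [dʒ].
If /dʒ/ were underlying and a rule turned it into [g] in isolation, 'river' would also alternate; but it has [dʒ] in both [bɔlidʒ] and [bɔlidʒi].
The alternation reflects palatalization before a front vowel: /g/ becomes palato-alveolar [dʒ] before a front vowel. /g/ is underlying.

/fɛlɛg/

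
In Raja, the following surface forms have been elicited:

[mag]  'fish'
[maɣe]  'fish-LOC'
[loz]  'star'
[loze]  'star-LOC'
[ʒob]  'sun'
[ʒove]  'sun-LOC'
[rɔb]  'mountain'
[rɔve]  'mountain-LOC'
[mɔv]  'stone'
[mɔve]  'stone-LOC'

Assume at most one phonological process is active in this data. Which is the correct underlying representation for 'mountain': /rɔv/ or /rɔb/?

The root 'mountain' surfaces as [rɔb] and [rɔve], with a stem-final [b] ~ [v] alternation.
If /v/ were underlying and a rule turned it into [b] in isolation, 'stone' would also alternate; but it has [v] in both [mɔv] and [mɔve].
The alternation reflects intervocalic spirantization: voiced stops become fricatives between vowels. /b/ is underlying.

/rɔb/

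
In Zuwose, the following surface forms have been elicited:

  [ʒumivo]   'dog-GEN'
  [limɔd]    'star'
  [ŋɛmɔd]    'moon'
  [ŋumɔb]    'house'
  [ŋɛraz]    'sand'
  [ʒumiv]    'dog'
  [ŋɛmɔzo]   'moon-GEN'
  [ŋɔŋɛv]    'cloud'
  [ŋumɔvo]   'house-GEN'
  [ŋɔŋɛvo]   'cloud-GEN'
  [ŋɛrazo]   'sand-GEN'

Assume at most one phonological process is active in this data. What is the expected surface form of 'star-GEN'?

[limɔzo]

'moon' shows [z] ~ [d] at the end of the stem ([ŋɛmɔzo] vs [ŋɛmɔd]).
Compare 'sand', with invariant [z] in [ŋɛrazo] and [ŋɛraz]: an analysis with underlying /z/ and a rule producing [d] in isolation would wrongly predict alternation here too.
So /d/ is underlying, and a rule of intervocalic spirantization — voiced stops become fricatives between vowels — gives [z].
The one attested form of 'star', [limɔd], shows underlying /limɔd/. Applying the same rule between vowels gives [limɔzo].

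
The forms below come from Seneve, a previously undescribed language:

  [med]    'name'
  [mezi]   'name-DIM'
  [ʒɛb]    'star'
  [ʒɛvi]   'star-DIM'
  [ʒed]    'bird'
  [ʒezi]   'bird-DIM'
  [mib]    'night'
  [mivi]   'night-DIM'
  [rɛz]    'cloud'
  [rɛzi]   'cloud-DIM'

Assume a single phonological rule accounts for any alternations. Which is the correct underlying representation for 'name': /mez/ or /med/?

/med/

'name' shows [d] ~ [z] at the end of the stem ([med] vs [mezi]).
Compare 'cloud', with invariant [z] in [rɛz] and [rɛzi]: an analysis with underlying /z/ and a rule producing [d] in isolation would wrongly predict alternation here too.
So /d/ is underlying, and a rule of intervocalic spirantization — voiced stops become fricatives between vowels — gives [z].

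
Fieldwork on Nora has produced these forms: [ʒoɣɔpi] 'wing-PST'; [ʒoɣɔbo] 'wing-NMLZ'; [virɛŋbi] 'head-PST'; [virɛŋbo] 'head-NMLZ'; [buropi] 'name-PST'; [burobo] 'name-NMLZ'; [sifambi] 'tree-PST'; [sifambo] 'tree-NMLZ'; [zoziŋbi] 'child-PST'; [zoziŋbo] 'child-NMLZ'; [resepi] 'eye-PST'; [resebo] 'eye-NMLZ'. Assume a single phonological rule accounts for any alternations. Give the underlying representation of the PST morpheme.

The PST morpheme has two allomorphs, [-bi] and [-pi].
By contrast the NMLZ suffix keeps its initial [b] throughout — that segment must be underlying.
The PST suffix is therefore /-pi/ underlyingly, with post-nasal voicing: voiceless stops become voiced after a nasal.

/-pi/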